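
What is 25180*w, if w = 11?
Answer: 276980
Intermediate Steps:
25180*w = 25180*11 = 276980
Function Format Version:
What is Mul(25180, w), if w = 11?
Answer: 276980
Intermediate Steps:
Mul(25180, w) = Mul(25180, 11) = 276980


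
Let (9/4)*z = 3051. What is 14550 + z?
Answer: 15906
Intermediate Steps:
z = 1356 (z = (4/9)*3051 = 1356)
14550 + z = 14550 + 1356 = 15906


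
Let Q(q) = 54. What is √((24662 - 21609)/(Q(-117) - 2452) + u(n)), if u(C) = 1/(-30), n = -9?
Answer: I*√422593545/17985 ≈ 1.143*I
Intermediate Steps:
u(C) = -1/30
√((24662 - 21609)/(Q(-117) - 2452) + u(n)) = √((24662 - 21609)/(54 - 2452) - 1/30) = √(3053/(-2398) - 1/30) = √(3053*(-1/2398) - 1/30) = √(-3053/2398 - 1/30) = √(-23497/17985) = I*√422593545/17985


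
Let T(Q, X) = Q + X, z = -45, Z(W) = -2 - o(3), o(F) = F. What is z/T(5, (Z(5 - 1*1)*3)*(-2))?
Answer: -9/7 ≈ -1.2857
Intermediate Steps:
Z(W) = -5 (Z(W) = -2 - 1*3 = -2 - 3 = -5)
z/T(5, (Z(5 - 1*1)*3)*(-2)) = -45/(5 - 5*3*(-2)) = -45/(5 - 15*(-2)) = -45/(5 + 30) = -45/35 = -45*1/35 = -9/7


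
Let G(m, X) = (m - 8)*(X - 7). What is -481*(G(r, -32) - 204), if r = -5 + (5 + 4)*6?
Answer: 867243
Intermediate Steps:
r = 49 (r = -5 + 9*6 = -5 + 54 = 49)
G(m, X) = (-8 + m)*(-7 + X)
-481*(G(r, -32) - 204) = -481*((56 - 8*(-32) - 7*49 - 32*49) - 204) = -481*((56 + 256 - 343 - 1568) - 204) = -481*(-1599 - 204) = -481*(-1803) = 867243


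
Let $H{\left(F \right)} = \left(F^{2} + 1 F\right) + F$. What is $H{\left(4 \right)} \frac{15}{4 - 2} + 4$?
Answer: $184$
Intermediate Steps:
$H{\left(F \right)} = F^{2} + 2 F$ ($H{\left(F \right)} = \left(F^{2} + F\right) + F = \left(F + F^{2}\right) + F = F^{2} + 2 F$)
$H{\left(4 \right)} \frac{15}{4 - 2} + 4 = 4 \left(2 + 4\right) \frac{15}{4 - 2} + 4 = 4 \cdot 6 \cdot \frac{15}{2} + 4 = 24 \cdot 15 \cdot \frac{1}{2} + 4 = 24 \cdot \frac{15}{2} + 4 = 180 + 4 = 184$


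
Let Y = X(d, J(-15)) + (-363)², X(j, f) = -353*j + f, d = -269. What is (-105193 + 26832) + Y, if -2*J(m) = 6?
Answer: 148362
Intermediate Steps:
J(m) = -3 (J(m) = -½*6 = -3)
X(j, f) = f - 353*j
Y = 226723 (Y = (-3 - 353*(-269)) + (-363)² = (-3 + 94957) + 131769 = 94954 + 131769 = 226723)
(-105193 + 26832) + Y = (-105193 + 26832) + 226723 = -78361 + 226723 = 148362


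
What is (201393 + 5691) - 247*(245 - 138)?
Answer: 180655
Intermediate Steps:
(201393 + 5691) - 247*(245 - 138) = 207084 - 247*107 = 207084 - 26429 = 180655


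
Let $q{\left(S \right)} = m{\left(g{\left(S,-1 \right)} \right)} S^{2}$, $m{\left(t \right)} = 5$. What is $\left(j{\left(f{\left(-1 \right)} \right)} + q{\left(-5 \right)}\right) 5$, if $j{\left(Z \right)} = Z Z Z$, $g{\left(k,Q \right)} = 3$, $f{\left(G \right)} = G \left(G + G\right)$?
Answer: $665$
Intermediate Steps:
$f{\left(G \right)} = 2 G^{2}$ ($f{\left(G \right)} = G 2 G = 2 G^{2}$)
$j{\left(Z \right)} = Z^{3}$ ($j{\left(Z \right)} = Z^{2} Z = Z^{3}$)
$q{\left(S \right)} = 5 S^{2}$
$\left(j{\left(f{\left(-1 \right)} \right)} + q{\left(-5 \right)}\right) 5 = \left(\left(2 \left(-1\right)^{2}\right)^{3} + 5 \left(-5\right)^{2}\right) 5 = \left(\left(2 \cdot 1\right)^{3} + 5 \cdot 25\right) 5 = \left(2^{3} + 125\right) 5 = \left(8 + 125\right) 5 = 133 \cdot 5 = 665$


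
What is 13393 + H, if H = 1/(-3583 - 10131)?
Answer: 183671601/13714 ≈ 13393.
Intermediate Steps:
H = -1/13714 (H = 1/(-13714) = -1/13714 ≈ -7.2918e-5)
13393 + H = 13393 - 1/13714 = 183671601/13714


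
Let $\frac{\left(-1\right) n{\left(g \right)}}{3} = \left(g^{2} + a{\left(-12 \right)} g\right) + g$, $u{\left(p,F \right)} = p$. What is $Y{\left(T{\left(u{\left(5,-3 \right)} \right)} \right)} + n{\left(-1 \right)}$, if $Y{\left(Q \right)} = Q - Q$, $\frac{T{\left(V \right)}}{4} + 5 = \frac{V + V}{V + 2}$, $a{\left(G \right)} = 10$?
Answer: $30$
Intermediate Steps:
$T{\left(V \right)} = -20 + \frac{8 V}{2 + V}$ ($T{\left(V \right)} = -20 + 4 \frac{V + V}{V + 2} = -20 + 4 \frac{2 V}{2 + V} = -20 + \frac{8 V}{2 + V}$)
$n{\left(g \right)} = - 33 g - 3 g^{2}$ ($n{\left(g \right)} = - 3 \left(\left(g^{2} + 10 g\right) + g\right) = - 3 \left(g^{2} + 11 g\right) = - 33 g - 3 g^{2}$)
$Y{\left(Q \right)} = 0$
$Y{\left(T{\left(u{\left(5,-3 \right)} \right)} \right)} + n{\left(-1 \right)} = 0 - - 3 \left(11 - 1\right) = 0 - \left(-3\right) 10 = 0 + 30 = 30$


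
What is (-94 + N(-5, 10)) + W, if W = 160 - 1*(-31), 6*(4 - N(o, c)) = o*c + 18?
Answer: 319/3 ≈ 106.33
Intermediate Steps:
N(o, c) = 1 - c*o/6 (N(o, c) = 4 - (o*c + 18)/6 = 4 - (c*o + 18)/6 = 4 - (18 + c*o)/6 = 4 + (-3 - c*o/6) = 1 - c*o/6)
W = 191 (W = 160 + 31 = 191)
(-94 + N(-5, 10)) + W = (-94 + (1 - ⅙*10*(-5))) + 191 = (-94 + (1 + 25/3)) + 191 = (-94 + 28/3) + 191 = -254/3 + 191 = 319/3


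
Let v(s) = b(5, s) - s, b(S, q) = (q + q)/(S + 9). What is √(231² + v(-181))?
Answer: √2622291/7 ≈ 231.34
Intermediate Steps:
b(S, q) = 2*q/(9 + S) (b(S, q) = (2*q)/(9 + S) = 2*q/(9 + S))
v(s) = -6*s/7 (v(s) = 2*s/(9 + 5) - s = 2*s/14 - s = 2*s*(1/14) - s = s/7 - s = -6*s/7)
√(231² + v(-181)) = √(231² - 6/7*(-181)) = √(53361 + 1086/7) = √(374613/7) = √2622291/7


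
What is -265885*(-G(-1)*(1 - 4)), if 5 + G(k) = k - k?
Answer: 3988275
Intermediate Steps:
G(k) = -5 (G(k) = -5 + (k - k) = -5 + 0 = -5)
-265885*(-G(-1)*(1 - 4)) = -265885*(-(-5)*(1 - 4)) = -265885*(-(-5)*(-3)) = -265885*(-1*15) = -265885*(-15) = -53177*(-75) = 3988275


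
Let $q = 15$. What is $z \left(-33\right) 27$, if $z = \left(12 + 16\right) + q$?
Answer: $-38313$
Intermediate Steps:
$z = 43$ ($z = \left(12 + 16\right) + 15 = 28 + 15 = 43$)
$z \left(-33\right) 27 = 43 \left(-33\right) 27 = \left(-1419\right) 27 = -38313$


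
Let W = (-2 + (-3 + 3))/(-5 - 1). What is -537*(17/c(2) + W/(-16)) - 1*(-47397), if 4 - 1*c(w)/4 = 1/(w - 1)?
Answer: 746359/16 ≈ 46647.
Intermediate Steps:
c(w) = 16 - 4/(-1 + w) (c(w) = 16 - 4/(w - 1) = 16 - 4/(-1 + w))
W = 1/3 (W = (-2 + 0)/(-6) = -2*(-1/6) = 1/3 ≈ 0.33333)
-537*(17/c(2) + W/(-16)) - 1*(-47397) = -537*(17/((4*(-5 + 4*2)/(-1 + 2))) + (1/3)/(-16)) - 1*(-47397) = -537*(17/((4*(-5 + 8)/1)) + (1/3)*(-1/16)) + 47397 = -537*(17/((4*1*3)) - 1/48) + 47397 = -537*(17/12 - 1/48) + 47397 = -537*67/48 + 47397 = -11993/16 + 47397 = 746359/16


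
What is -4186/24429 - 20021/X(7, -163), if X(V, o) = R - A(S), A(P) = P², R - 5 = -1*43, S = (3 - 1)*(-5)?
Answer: 162838447/1123734 ≈ 144.91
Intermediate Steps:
S = -10 (S = 2*(-5) = -10)
R = -38 (R = 5 - 1*43 = 5 - 43 = -38)
X(V, o) = -138 (X(V, o) = -38 - 1*(-10)² = -38 - 1*100 = -38 - 100 = -138)
-4186/24429 - 20021/X(7, -163) = -4186/24429 - 20021/(-138) = -4186*1/24429 - 20021*(-1/138) = -4186/24429 + 20021/138 = 162838447/1123734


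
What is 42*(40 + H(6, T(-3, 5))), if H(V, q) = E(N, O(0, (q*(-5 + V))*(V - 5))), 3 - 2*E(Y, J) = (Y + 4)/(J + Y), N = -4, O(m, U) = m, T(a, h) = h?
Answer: 1743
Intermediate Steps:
E(Y, J) = 3/2 - (4 + Y)/(2*(J + Y)) (E(Y, J) = 3/2 - (Y + 4)/(2*(J + Y)) = 3/2 - (4 + Y)/(2*(J + Y)))
H(V, q) = 3/2 (H(V, q) = (-2 - 4 + (3/2)*0)/(0 - 4) = (-2 - 4 + 0)/(-4) = -¼*(-6) = 3/2)
42*(40 + H(6, T(-3, 5))) = 42*(40 + 3/2) = 42*(83/2) = 1743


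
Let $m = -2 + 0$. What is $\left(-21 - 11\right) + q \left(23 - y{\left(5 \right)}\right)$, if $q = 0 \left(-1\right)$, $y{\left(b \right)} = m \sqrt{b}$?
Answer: $-32$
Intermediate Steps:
$m = -2$
$y{\left(b \right)} = - 2 \sqrt{b}$
$q = 0$
$\left(-21 - 11\right) + q \left(23 - y{\left(5 \right)}\right) = \left(-21 - 11\right) + 0 \left(23 - - 2 \sqrt{5}\right) = \left(-21 - 11\right) + 0 \left(23 + 2 \sqrt{5}\right) = -32 + 0 = -32$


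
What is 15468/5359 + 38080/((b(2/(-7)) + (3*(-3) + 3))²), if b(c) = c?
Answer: 626838208/648439 ≈ 966.69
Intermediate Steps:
15468/5359 + 38080/((b(2/(-7)) + (3*(-3) + 3))²) = 15468/5359 + 38080/((2/(-7) + (3*(-3) + 3))²) = 15468*(1/5359) + 38080/((2*(-⅐) + (-9 + 3))²) = 15468/5359 + 38080/((-2/7 - 6)²) = 15468/5359 + 38080/((-44/7)²) = 15468/5359 + 38080/(1936/49) = 15468/5359 + 38080*(49/1936) = 15468/5359 + 116620/121 = 626838208/648439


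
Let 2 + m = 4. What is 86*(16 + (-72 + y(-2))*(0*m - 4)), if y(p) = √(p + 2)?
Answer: 26144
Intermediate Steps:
y(p) = √(2 + p)
m = 2 (m = -2 + 4 = 2)
86*(16 + (-72 + y(-2))*(0*m - 4)) = 86*(16 + (-72 + √(2 - 2))*(0*2 - 4)) = 86*(16 + (-72 + √0)*(0 - 4)) = 86*(16 + (-72 + 0)*(-4)) = 86*(16 - 72*(-4)) = 86*(16 + 288) = 86*304 = 26144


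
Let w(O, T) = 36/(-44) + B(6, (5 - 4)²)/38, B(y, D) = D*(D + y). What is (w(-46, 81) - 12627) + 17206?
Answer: 1913757/418 ≈ 4578.4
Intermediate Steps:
w(O, T) = -265/418 (w(O, T) = 36/(-44) + ((5 - 4)²*((5 - 4)² + 6))/38 = 36*(-1/44) + (1²*(1² + 6))*(1/38) = -9/11 + (1*(1 + 6))*(1/38) = -9/11 + (1*7)*(1/38) = -9/11 + 7*(1/38) = -9/11 + 7/38 = -265/418)
(w(-46, 81) - 12627) + 17206 = (-265/418 - 12627) + 17206 = -5278351/418 + 17206 = 1913757/418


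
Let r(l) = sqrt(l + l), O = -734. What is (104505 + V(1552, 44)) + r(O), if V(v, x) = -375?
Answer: 104130 + 2*I*sqrt(367) ≈ 1.0413e+5 + 38.315*I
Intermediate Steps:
r(l) = sqrt(2)*sqrt(l) (r(l) = sqrt(2*l) = sqrt(2)*sqrt(l))
(104505 + V(1552, 44)) + r(O) = (104505 - 375) + sqrt(2)*sqrt(-734) = 104130 + sqrt(2)*(I*sqrt(734)) = 104130 + 2*I*sqrt(367)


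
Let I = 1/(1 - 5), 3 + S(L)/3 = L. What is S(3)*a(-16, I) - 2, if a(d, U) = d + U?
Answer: -2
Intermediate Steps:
S(L) = -9 + 3*L
I = -¼ (I = 1/(-4) = -¼ ≈ -0.25000)
a(d, U) = U + d
S(3)*a(-16, I) - 2 = (-9 + 3*3)*(-¼ - 16) - 2 = (-9 + 9)*(-65/4) - 2 = 0*(-65/4) - 2 = 0 - 2 = -2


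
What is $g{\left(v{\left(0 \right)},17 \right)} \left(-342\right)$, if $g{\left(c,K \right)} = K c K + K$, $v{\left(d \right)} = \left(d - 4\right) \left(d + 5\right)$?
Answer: $1970946$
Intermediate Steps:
$v{\left(d \right)} = \left(-4 + d\right) \left(5 + d\right)$
$g{\left(c,K \right)} = K + c K^{2}$ ($g{\left(c,K \right)} = c K^{2} + K = K + c K^{2}$)
$g{\left(v{\left(0 \right)},17 \right)} \left(-342\right) = 17 \left(1 + 17 \left(-20 + 0 + 0^{2}\right)\right) \left(-342\right) = 17 \left(1 + 17 \left(-20 + 0 + 0\right)\right) \left(-342\right) = 17 \left(1 + 17 \left(-20\right)\right) \left(-342\right) = 17 \left(1 - 340\right) \left(-342\right) = 17 \left(-339\right) \left(-342\right) = \left(-5763\right) \left(-342\right) = 1970946$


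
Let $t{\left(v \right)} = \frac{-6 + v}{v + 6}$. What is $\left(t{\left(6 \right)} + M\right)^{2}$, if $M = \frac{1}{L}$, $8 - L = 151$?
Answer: $\frac{1}{20449} \approx 4.8902 \cdot 10^{-5}$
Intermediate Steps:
$L = -143$ ($L = 8 - 151 = -143$)
$t{\left(v \right)} = \frac{-6 + v}{6 + v}$
$M = - \frac{1}{143}$ ($M = \frac{1}{-143} = - \frac{1}{143} \approx -0.006993$)
$\left(t{\left(6 \right)} + M\right)^{2} = \left(\frac{-6 + 6}{6 + 6} - \frac{1}{143}\right)^{2} = \left(\frac{1}{12} \cdot 0 - \frac{1}{143}\right)^{2} = \left(0 - \frac{1}{143}\right)^{2} = \left(- \frac{1}{143}\right)^{2} = \frac{1}{20449}$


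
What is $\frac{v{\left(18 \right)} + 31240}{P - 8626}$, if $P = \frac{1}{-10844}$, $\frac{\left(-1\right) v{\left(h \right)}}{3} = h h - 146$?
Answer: $- \frac{332975864}{93540345} \approx -3.5597$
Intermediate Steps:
$v{\left(h \right)} = 438 - 3 h^{2}$ ($v{\left(h \right)} = - 3 \left(h h - 146\right) = - 3 \left(h^{2} - 146\right) = - 3 \left(-146 + h^{2}\right) = 438 - 3 h^{2}$)
$P = - \frac{1}{10844} \approx -9.2217 \cdot 10^{-5}$
$\frac{v{\left(18 \right)} + 31240}{P - 8626} = \frac{\left(438 - 3 \cdot 18^{2}\right) + 31240}{- \frac{1}{10844} - 8626} = \frac{\left(438 - 972\right) + 31240}{- \frac{93540345}{10844}} = \left(\left(438 - 972\right) + 31240\right) \left(- \frac{10844}{93540345}\right) = \left(-534 + 31240\right) \left(- \frac{10844}{93540345}\right) = 30706 \left(- \frac{10844}{93540345}\right) = - \frac{332975864}{93540345}$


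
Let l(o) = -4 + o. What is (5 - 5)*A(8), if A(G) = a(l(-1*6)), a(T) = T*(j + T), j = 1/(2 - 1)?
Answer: 0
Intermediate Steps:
j = 1 (j = 1/1 = 1)
a(T) = T*(1 + T)
A(G) = 90 (A(G) = (-4 - 1*6)*(1 + (-4 - 1*6)) = (-4 - 6)*(1 + (-4 - 6)) = -10*(1 - 10) = -10*(-9) = 90)
(5 - 5)*A(8) = (5 - 5)*90 = 0*90 = 0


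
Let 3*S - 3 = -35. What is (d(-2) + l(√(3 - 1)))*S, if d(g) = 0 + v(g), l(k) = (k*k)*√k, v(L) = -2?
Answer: 64/3 - 64*2^(¼)/3 ≈ -4.0364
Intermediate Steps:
l(k) = k^(5/2) (l(k) = k²*√k = k^(5/2))
S = -32/3 (S = 1 + (⅓)*(-35) = 1 - 35/3 = -32/3 ≈ -10.667)
d(g) = -2 (d(g) = 0 - 2 = -2)
(d(-2) + l(√(3 - 1)))*S = (-2 + (√(3 - 1))^(5/2))*(-32/3) = (-2 + (√2)^(5/2))*(-32/3) = (-2 + 2*2^(¼))*(-32/3) = 64/3 - 64*2^(¼)/3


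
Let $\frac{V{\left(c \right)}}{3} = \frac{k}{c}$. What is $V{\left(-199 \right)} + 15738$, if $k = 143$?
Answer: $\frac{3131433}{199} \approx 15736.0$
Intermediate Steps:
$V{\left(c \right)} = \frac{429}{c}$ ($V{\left(c \right)} = 3 \frac{143}{c} = \frac{429}{c}$)
$V{\left(-199 \right)} + 15738 = \frac{429}{-199} + 15738 = 429 \left(- \frac{1}{199}\right) + 15738 = - \frac{429}{199} + 15738 = \frac{3131433}{199}$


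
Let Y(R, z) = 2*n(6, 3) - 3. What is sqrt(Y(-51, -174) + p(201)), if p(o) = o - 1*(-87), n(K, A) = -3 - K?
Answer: sqrt(267) ≈ 16.340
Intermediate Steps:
p(o) = 87 + o (p(o) = o + 87 = 87 + o)
Y(R, z) = -21 (Y(R, z) = 2*(-3 - 1*6) - 3 = 2*(-3 - 6) - 3 = 2*(-9) - 3 = -18 - 3 = -21)
sqrt(Y(-51, -174) + p(201)) = sqrt(-21 + (87 + 201)) = sqrt(-21 + 288) = sqrt(267)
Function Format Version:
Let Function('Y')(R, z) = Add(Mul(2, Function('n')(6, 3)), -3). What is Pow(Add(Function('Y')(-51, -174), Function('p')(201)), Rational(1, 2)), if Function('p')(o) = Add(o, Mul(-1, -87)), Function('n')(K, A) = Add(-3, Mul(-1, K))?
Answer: Pow(267, Rational(1, 2)) ≈ 16.340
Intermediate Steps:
Function('p')(o) = Add(87, o) (Function('p')(o) = Add(o, 87) = Add(87, o))
Function('Y')(R, z) = -21 (Function('Y')(R, z) = Add(Mul(2, Add(-3, Mul(-1, 6))), -3) = Add(Mul(2, Add(-3, -6)), -3) = Add(Mul(2, -9), -3) = Add(-18, -3) = -21)
Pow(Add(Function('Y')(-51, -174), Function('p')(201)), Rational(1, 2)) = Pow(Add(-21, Add(87, 201)), Rational(1, 2)) = Pow(Add(-21, 288), Rational(1, 2)) = Pow(267, Rational(1, 2))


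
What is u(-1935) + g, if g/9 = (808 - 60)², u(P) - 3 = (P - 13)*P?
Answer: 8804919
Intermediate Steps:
u(P) = 3 + P*(-13 + P) (u(P) = 3 + (P - 13)*P = 3 + (-13 + P)*P = 3 + P*(-13 + P))
g = 5035536 (g = 9*(808 - 60)² = 9*748² = 9*559504 = 5035536)
u(-1935) + g = (3 + (-1935)² - 13*(-1935)) + 5035536 = (3 + 3744225 + 25155) + 5035536 = 3769383 + 5035536 = 8804919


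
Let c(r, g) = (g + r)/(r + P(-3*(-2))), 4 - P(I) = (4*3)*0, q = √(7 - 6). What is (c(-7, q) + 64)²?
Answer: 4356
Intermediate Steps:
q = 1 (q = √1 = 1)
P(I) = 4 (P(I) = 4 - 4*3*0 = 4 - 12*0 = 4 - 1*0 = 4 + 0 = 4)
c(r, g) = (g + r)/(4 + r) (c(r, g) = (g + r)/(r + 4) = (g + r)/(4 + r))
(c(-7, q) + 64)² = ((1 - 7)/(4 - 7) + 64)² = (-6/(-3) + 64)² = (-⅓*(-6) + 64)² = (2 + 64)² = 66² = 4356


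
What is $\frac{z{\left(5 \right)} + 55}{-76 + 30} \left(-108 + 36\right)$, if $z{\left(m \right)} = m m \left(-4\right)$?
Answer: $- \frac{1620}{23} \approx -70.435$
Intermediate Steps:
$z{\left(m \right)} = - 4 m^{2}$ ($z{\left(m \right)} = m^{2} \left(-4\right) = - 4 m^{2}$)
$\frac{z{\left(5 \right)} + 55}{-76 + 30} \left(-108 + 36\right) = \frac{- 4 \cdot 5^{2} + 55}{-76 + 30} \left(-108 + 36\right) = \frac{\left(-4\right) 25 + 55}{-46} \left(-72\right) = \left(-100 + 55\right) \left(- \frac{1}{46}\right) \left(-72\right) = \left(-45\right) \left(- \frac{1}{46}\right) \left(-72\right) = \frac{45}{46} \left(-72\right) = - \frac{1620}{23}$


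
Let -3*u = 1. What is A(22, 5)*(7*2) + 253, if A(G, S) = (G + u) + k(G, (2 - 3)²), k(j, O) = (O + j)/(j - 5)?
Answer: 29339/51 ≈ 575.27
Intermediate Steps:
u = -⅓ (u = -⅓*1 = -⅓ ≈ -0.33333)
k(j, O) = (O + j)/(-5 + j)
A(G, S) = -⅓ + G + (1 + G)/(-5 + G) (A(G, S) = (G - ⅓) + ((2 - 3)² + G)/(-5 + G) = (-⅓ + G) + ((-1)² + G)/(-5 + G) = (-⅓ + G) + (1 + G)/(-5 + G) = -⅓ + G + (1 + G)/(-5 + G))
A(22, 5)*(7*2) + 253 = ((8 - 13*22 + 3*22²)/(3*(-5 + 22)))*(7*2) + 253 = ((⅓)*(8 - 286 + 3*484)/17)*14 + 253 = ((⅓)*(1/17)*(8 - 286 + 1452))*14 + 253 = ((⅓)*(1/17)*1174)*14 + 253 = (1174/51)*14 + 253 = 16436/51 + 253 = 29339/51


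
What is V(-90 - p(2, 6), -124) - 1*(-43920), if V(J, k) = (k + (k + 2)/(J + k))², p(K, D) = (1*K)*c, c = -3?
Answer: 639775945/10816 ≈ 59151.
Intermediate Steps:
p(K, D) = -3*K (p(K, D) = (1*K)*(-3) = K*(-3) = -3*K)
V(J, k) = (k + (2 + k)/(J + k))²
V(-90 - p(2, 6), -124) - 1*(-43920) = (2 - 124 + (-124)² + (-90 - (-3)*2)*(-124))²/((-90 - (-3)*2) - 124)² - 1*(-43920) = (2 - 124 + 15376 + (-90 - 1*(-6))*(-124))²/((-90 - 1*(-6)) - 124)² + 43920 = (2 - 124 + 15376 + (-90 + 6)*(-124))²/((-90 + 6) - 124)² + 43920 = (2 - 124 + 15376 - 84*(-124))²/(-84 - 124)² + 43920 = (2 - 124 + 15376 + 10416)²/(-208)² + 43920 = (1/43264)*25670² + 43920 = (1/43264)*658948900 + 43920 = 164737225/10816 + 43920 = 639775945/10816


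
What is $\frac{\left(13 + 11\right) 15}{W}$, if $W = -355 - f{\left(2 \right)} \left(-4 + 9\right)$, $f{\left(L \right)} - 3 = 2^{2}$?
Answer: $- \frac{12}{13} \approx -0.92308$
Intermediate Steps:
$f{\left(L \right)} = 7$ ($f{\left(L \right)} = 3 + 2^{2} = 3 + 4 = 7$)
$W = -390$ ($W = -355 - 7 \left(-4 + 9\right) = -355 - 7 \cdot 5 = -355 - 35 = -390$)
$\frac{\left(13 + 11\right) 15}{W} = \frac{\left(13 + 11\right) 15}{-390} = 24 \cdot 15 \left(- \frac{1}{390}\right) = 360 \left(- \frac{1}{390}\right) = - \frac{12}{13}$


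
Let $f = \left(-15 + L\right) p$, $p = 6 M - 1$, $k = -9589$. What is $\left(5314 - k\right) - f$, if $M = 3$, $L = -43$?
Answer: $15889$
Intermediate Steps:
$p = 17$ ($p = 6 \cdot 3 - 1 = 18 - 1 = 17$)
$f = -986$ ($f = \left(-15 - 43\right) 17 = \left(-58\right) 17 = -986$)
$\left(5314 - k\right) - f = \left(5314 - -9589\right) - -986 = \left(5314 + 9589\right) + 986 = 14903 + 986 = 15889$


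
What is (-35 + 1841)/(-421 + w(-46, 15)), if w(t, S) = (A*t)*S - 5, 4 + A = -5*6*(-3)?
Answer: -43/1423 ≈ -0.030218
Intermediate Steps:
A = 86 (A = -4 - 5*6*(-3) = -4 - 30*(-3) = -4 + 90 = 86)
w(t, S) = -5 + 86*S*t (w(t, S) = (86*t)*S - 5 = 86*S*t - 5 = -5 + 86*S*t)
(-35 + 1841)/(-421 + w(-46, 15)) = (-35 + 1841)/(-421 + (-5 + 86*15*(-46))) = 1806/(-421 + (-5 - 59340)) = 1806/(-421 - 59345) = 1806/(-59766) = 1806*(-1/59766) = -43/1423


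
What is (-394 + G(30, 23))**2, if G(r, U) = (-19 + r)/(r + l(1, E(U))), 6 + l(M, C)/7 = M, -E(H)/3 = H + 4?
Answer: 3924361/25 ≈ 1.5697e+5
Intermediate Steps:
E(H) = -12 - 3*H (E(H) = -3*(H + 4) = -3*(4 + H) = -12 - 3*H)
l(M, C) = -42 + 7*M
G(r, U) = (-19 + r)/(-35 + r) (G(r, U) = (-19 + r)/(r + (-42 + 7*1)) = (-19 + r)/(r + (-42 + 7)) = (-19 + r)/(r - 35) = (-19 + r)/(-35 + r))
(-394 + G(30, 23))**2 = (-394 + (-19 + 30)/(-35 + 30))**2 = (-394 + 11/(-5))**2 = (-394 - 1/5*11)**2 = (-394 - 11/5)**2 = (-1981/5)**2 = 3924361/25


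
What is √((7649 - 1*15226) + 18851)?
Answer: √11274 ≈ 106.18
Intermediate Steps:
√((7649 - 1*15226) + 18851) = √((7649 - 15226) + 18851) = √(-7577 + 18851) = √11274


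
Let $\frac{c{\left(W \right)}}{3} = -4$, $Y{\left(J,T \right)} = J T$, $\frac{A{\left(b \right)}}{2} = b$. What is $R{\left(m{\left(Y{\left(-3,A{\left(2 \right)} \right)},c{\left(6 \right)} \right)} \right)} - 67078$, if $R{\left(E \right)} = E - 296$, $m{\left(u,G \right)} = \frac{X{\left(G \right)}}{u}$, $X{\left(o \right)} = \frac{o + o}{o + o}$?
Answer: $- \frac{808489}{12} \approx -67374.0$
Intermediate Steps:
$A{\left(b \right)} = 2 b$
$X{\left(o \right)} = 1$ ($X{\left(o \right)} = \frac{2 o}{2 o} = 2 o \frac{1}{2 o} = 1$)
$c{\left(W \right)} = -12$ ($c{\left(W \right)} = 3 \left(-4\right) = -12$)
$m{\left(u,G \right)} = \frac{1}{u}$ ($m{\left(u,G \right)} = 1 \frac{1}{u} = \frac{1}{u}$)
$R{\left(E \right)} = -296 + E$
$R{\left(m{\left(Y{\left(-3,A{\left(2 \right)} \right)},c{\left(6 \right)} \right)} \right)} - 67078 = \left(-296 + \frac{1}{\left(-3\right) 2 \cdot 2}\right) - 67078 = \left(-296 + \frac{1}{\left(-3\right) 4}\right) - 67078 = \left(-296 + \frac{1}{-12}\right) - 67078 = \left(-296 - \frac{1}{12}\right) - 67078 = - \frac{3553}{12} - 67078 = - \frac{808489}{12}$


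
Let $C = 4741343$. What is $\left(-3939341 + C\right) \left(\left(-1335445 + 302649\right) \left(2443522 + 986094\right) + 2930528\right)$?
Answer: $-2840763870339527616$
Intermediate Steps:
$\left(-3939341 + C\right) \left(\left(-1335445 + 302649\right) \left(2443522 + 986094\right) + 2930528\right) = \left(-3939341 + 4741343\right) \left(\left(-1335445 + 302649\right) \left(2443522 + 986094\right) + 2930528\right) = 802002 \left(\left(-1032796\right) 3429616 + 2930528\right) = 802002 \left(-3542093686336 + 2930528\right) = 802002 \left(-3542090755808\right) = -2840763870339527616$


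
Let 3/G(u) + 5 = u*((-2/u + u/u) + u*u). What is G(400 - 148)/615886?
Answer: 3/9856179477158 ≈ 3.0438e-13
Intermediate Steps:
G(u) = 3/(-5 + u*(1 + u² - 2/u)) (G(u) = 3/(-5 + u*((-2/u + u/u) + u*u)) = 3/(-5 + u*((-2/u + 1) + u²)) = 3/(-5 + u*((1 - 2/u) + u²)) = 3/(-5 + u*(1 + u² - 2/u)))
G(400 - 148)/615886 = (3/(-7 + (400 - 148) + (400 - 148)³))/615886 = (3/(-7 + 252 + 252³))*(1/615886) = (3/(-7 + 252 + 16003008))*(1/615886) = (3/16003253)*(1/615886) = 3/9856179477158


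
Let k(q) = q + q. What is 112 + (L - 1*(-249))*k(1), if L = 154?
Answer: 918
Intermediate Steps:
k(q) = 2*q
112 + (L - 1*(-249))*k(1) = 112 + (154 - 1*(-249))*(2*1) = 112 + (154 + 249)*2 = 112 + 403*2 = 112 + 806 = 918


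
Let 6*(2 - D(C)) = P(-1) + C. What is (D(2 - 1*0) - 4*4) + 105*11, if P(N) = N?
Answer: 6845/6 ≈ 1140.8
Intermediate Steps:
D(C) = 13/6 - C/6 (D(C) = 2 - (-1 + C)/6 = 2 + (⅙ - C/6) = 13/6 - C/6)
(D(2 - 1*0) - 4*4) + 105*11 = ((13/6 - (2 - 1*0)/6) - 4*4) + 105*11 = ((13/6 - (2 + 0)/6) - 16) + 1155 = ((13/6 - ⅙*2) - 16) + 1155 = ((13/6 - ⅓) - 16) + 1155 = (11/6 - 16) + 1155 = -85/6 + 1155 = 6845/6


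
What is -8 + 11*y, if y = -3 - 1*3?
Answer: -74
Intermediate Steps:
y = -6 (y = -3 - 3 = -6)
-8 + 11*y = -8 + 11*(-6) = -8 - 66 = -74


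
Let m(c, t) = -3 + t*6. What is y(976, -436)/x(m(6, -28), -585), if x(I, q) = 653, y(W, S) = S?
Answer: -436/653 ≈ -0.66769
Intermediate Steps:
m(c, t) = -3 + 6*t
y(976, -436)/x(m(6, -28), -585) = -436/653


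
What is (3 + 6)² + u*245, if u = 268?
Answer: 65741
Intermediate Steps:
(3 + 6)² + u*245 = (3 + 6)² + 268*245 = 9² + 65660 = 81 + 65660 = 65741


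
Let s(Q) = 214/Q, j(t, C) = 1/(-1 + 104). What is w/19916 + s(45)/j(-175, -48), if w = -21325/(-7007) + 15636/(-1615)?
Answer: 993544812032999/2028379773420 ≈ 489.82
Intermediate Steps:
j(t, C) = 1/103
w = -75121577/11316305 (w = -21325*(-1/7007) + 15636*(-1/1615) = 21325/7007 - 15636/1615 = -75121577/11316305 ≈ -6.6384)
w/19916 + s(45)/j(-175, -48) = -75121577/11316305/19916 + (214/45)/(1/103) = -75121577/11316305*1/19916 + (214*(1/45))*103 = -75121577/225375530380 + (214/45)*103 = -75121577/225375530380 + 22042/45 = 993544812032999/2028379773420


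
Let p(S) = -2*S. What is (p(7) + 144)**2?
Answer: 16900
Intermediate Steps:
(p(7) + 144)**2 = (-2*7 + 144)**2 = (-14 + 144)**2 = 130**2 = 16900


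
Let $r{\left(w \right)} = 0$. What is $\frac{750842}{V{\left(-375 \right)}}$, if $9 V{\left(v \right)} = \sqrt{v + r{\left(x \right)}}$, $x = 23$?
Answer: $- \frac{2252526 i \sqrt{15}}{25} \approx - 3.4896 \cdot 10^{5} i$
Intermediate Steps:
$V{\left(v \right)} = \frac{\sqrt{v}}{9}$ ($V{\left(v \right)} = \frac{\sqrt{v + 0}}{9} = \frac{\sqrt{v}}{9}$)
$\frac{750842}{V{\left(-375 \right)}} = \frac{750842}{\frac{1}{9} \sqrt{-375}} = \frac{750842}{\frac{1}{9} \cdot 5 i \sqrt{15}} = \frac{750842}{\frac{5}{9} i \sqrt{15}} = 750842 \left(- \frac{3 i \sqrt{15}}{25}\right) = - \frac{2252526 i \sqrt{15}}{25}$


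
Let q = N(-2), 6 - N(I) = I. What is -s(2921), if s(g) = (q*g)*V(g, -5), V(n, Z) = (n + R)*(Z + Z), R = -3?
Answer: 681878240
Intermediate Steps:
N(I) = 6 - I
V(n, Z) = 2*Z*(-3 + n) (V(n, Z) = (n - 3)*(Z + Z) = (-3 + n)*(2*Z) = 2*Z*(-3 + n))
q = 8 (q = 6 - 1*(-2) = 6 + 2 = 8)
s(g) = 8*g*(30 - 10*g) (s(g) = (8*g)*(2*(-5)*(-3 + g)) = (8*g)*(30 - 10*g) = 8*g*(30 - 10*g))
-s(2921) = -80*2921*(3 - 1*2921) = -80*2921*(3 - 2921) = -80*2921*(-2918) = -1*(-681878240) = 681878240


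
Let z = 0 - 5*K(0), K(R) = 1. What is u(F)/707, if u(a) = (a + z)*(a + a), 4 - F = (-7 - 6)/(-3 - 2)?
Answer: -36/2525 ≈ -0.014257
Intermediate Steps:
F = 7/5 (F = 4 - (-7 - 6)/(-3 - 2) = 4 - (-13)/(-5) = 4 - (-13)*(-1)/5 = 4 - 1*13/5 = 4 - 13/5 = 7/5 ≈ 1.4000)
z = -5 (z = 0 - 5*1 = 0 - 5 = -5)
u(a) = 2*a*(-5 + a) (u(a) = (a - 5)*(a + a) = (-5 + a)*(2*a) = 2*a*(-5 + a))
u(F)/707 = (2*(7/5)*(-5 + 7/5))/707 = (2*(7/5)*(-18/5))*(1/707) = -252/25*1/707 = -36/2525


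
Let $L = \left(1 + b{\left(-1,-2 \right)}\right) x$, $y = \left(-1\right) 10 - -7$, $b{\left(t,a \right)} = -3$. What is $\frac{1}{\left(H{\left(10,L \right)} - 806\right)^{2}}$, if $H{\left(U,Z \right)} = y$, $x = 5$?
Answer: $\frac{1}{654481} \approx 1.5279 \cdot 10^{-6}$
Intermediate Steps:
$y = -3$ ($y = -10 + 7 = -3$)
$L = -10$ ($L = \left(1 - 3\right) 5 = \left(-2\right) 5 = -10$)
$H{\left(U,Z \right)} = -3$
$\frac{1}{\left(H{\left(10,L \right)} - 806\right)^{2}} = \frac{1}{\left(-3 - 806\right)^{2}} = \frac{1}{\left(-809\right)^{2}} = \frac{1}{654481}$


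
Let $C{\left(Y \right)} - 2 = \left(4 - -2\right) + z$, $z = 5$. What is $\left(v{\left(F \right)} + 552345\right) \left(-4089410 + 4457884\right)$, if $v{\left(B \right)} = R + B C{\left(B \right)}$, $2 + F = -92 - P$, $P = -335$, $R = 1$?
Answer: $204679569046$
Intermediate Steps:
$C{\left(Y \right)} = 13$ ($C{\left(Y \right)} = 2 + \left(\left(4 - -2\right) + 5\right) = 2 + \left(\left(4 + 2\right) + 5\right) = 2 + \left(6 + 5\right) = 2 + 11 = 13$)
$F = 241$ ($F = -2 - -243 = -2 + \left(-92 + 335\right) = -2 + 243 = 241$)
$v{\left(B \right)} = 1 + 13 B$ ($v{\left(B \right)} = 1 + B 13 = 1 + 13 B$)
$\left(v{\left(F \right)} + 552345\right) \left(-4089410 + 4457884\right) = \left(\left(1 + 13 \cdot 241\right) + 552345\right) \left(-4089410 + 4457884\right) = \left(\left(1 + 3133\right) + 552345\right) 368474 = \left(3134 + 552345\right) 368474 = 555479 \cdot 368474 = 204679569046$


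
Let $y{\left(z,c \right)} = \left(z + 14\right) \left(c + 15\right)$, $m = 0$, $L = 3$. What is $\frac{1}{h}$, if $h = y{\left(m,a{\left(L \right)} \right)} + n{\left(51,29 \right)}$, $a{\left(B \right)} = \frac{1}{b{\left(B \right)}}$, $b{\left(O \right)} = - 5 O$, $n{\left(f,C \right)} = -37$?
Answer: $\frac{15}{2581} \approx 0.0058117$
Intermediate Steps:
$a{\left(B \right)} = - \frac{1}{5 B}$ ($a{\left(B \right)} = \frac{1}{\left(-5\right) B} = - \frac{1}{5 B}$)
$y{\left(z,c \right)} = \left(14 + z\right) \left(15 + c\right)$
$h = \frac{2581}{15}$ ($h = \left(210 + 14 \left(- \frac{1}{5 \cdot 3}\right) + 15 \cdot 0 + - \frac{1}{5 \cdot 3} \cdot 0\right) - 37 = \left(210 + 14 \left(\left(- \frac{1}{5}\right) \frac{1}{3}\right) + 0 + \left(- \frac{1}{5}\right) \frac{1}{3} \cdot 0\right) - 37 = \left(210 + 14 \left(- \frac{1}{15}\right) + 0 - 0\right) - 37 = \left(210 - \frac{14}{15} + 0 + 0\right) - 37 = \frac{3136}{15} - 37 = \frac{2581}{15} \approx 172.07$)
$\frac{1}{h} = \frac{1}{\frac{2581}{15}} = \frac{15}{2581}$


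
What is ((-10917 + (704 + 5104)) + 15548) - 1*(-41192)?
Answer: 51631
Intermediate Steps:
((-10917 + (704 + 5104)) + 15548) - 1*(-41192) = ((-10917 + 5808) + 15548) + 41192 = (-5109 + 15548) + 41192 = 10439 + 41192 = 51631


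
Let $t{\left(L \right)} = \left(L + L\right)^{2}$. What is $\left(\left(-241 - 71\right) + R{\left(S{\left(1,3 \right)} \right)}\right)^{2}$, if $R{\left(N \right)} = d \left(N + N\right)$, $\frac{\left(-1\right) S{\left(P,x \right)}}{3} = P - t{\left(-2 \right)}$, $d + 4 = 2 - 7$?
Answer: $1258884$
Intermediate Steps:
$d = -9$ ($d = -4 + \left(2 - 7\right) = -4 - 5 = -9$)
$t{\left(L \right)} = 4 L^{2}$ ($t{\left(L \right)} = \left(2 L\right)^{2} = 4 L^{2}$)
$S{\left(P,x \right)} = 48 - 3 P$ ($S{\left(P,x \right)} = - 3 \left(P - 4 \left(-2\right)^{2}\right) = - 3 \left(P - 4 \cdot 4\right) = - 3 \left(P - 16\right) = - 3 \left(-16 + P\right) = 48 - 3 P$)
$R{\left(N \right)} = - 18 N$ ($R{\left(N \right)} = - 9 \left(N + N\right) = - 9 \cdot 2 N = - 18 N$)
$\left(\left(-241 - 71\right) + R{\left(S{\left(1,3 \right)} \right)}\right)^{2} = \left(\left(-241 - 71\right) - 18 \left(48 - 3\right)\right)^{2} = \left(-312 - 18 \left(48 - 3\right)\right)^{2} = \left(-312 - 810\right)^{2} = \left(-1122\right)^{2} = 1258884$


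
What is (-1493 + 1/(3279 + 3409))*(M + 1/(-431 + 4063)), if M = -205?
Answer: 7434557869297/24290816 ≈ 3.0606e+5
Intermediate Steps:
(-1493 + 1/(3279 + 3409))*(M + 1/(-431 + 4063)) = (-1493 + 1/(3279 + 3409))*(-205 + 1/(-431 + 4063)) = (-1493 + 1/6688)*(-205 + 1/3632) = -9985183/6688*(-744559/3632) = 7434557869297/24290816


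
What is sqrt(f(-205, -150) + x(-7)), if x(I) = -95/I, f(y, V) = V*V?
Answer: sqrt(1103165)/7 ≈ 150.05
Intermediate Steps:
f(y, V) = V**2
sqrt(f(-205, -150) + x(-7)) = sqrt((-150)**2 - 95/(-7)) = sqrt(22500 - 95*(-1/7)) = sqrt(22500 + 95/7) = sqrt(157595/7) = sqrt(1103165)/7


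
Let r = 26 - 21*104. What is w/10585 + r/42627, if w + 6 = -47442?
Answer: -157339102/34708215 ≈ -4.5332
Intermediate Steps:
w = -47448 (w = -6 - 47442 = -47448)
r = -2158 (r = 26 - 2184 = -2158)
w/10585 + r/42627 = -47448/10585 - 2158/42627 = -47448*1/10585 - 2158*1/42627 = -47448/10585 - 166/3279 = -157339102/34708215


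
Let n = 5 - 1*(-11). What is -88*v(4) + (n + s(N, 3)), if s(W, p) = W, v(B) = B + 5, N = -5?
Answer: -781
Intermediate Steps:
v(B) = 5 + B
n = 16 (n = 5 + 11 = 16)
-88*v(4) + (n + s(N, 3)) = -88*(5 + 4) + (16 - 5) = -88*9 + 11 = -792 + 11 = -781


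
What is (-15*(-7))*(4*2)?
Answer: 840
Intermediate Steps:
(-15*(-7))*(4*2) = 105*8 = 840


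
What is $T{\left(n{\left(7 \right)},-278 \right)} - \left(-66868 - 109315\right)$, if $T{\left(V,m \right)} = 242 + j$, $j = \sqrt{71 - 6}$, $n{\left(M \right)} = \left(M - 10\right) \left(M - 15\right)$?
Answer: $176425 + \sqrt{65} \approx 1.7643 \cdot 10^{5}$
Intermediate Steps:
$n{\left(M \right)} = \left(-15 + M\right) \left(-10 + M\right)$ ($n{\left(M \right)} = \left(-10 + M\right) \left(-15 + M\right) = \left(-15 + M\right) \left(-10 + M\right)$)
$j = \sqrt{65} \approx 8.0623$
$T{\left(V,m \right)} = 242 + \sqrt{65}$
$T{\left(n{\left(7 \right)},-278 \right)} - \left(-66868 - 109315\right) = \left(242 + \sqrt{65}\right) - \left(-66868 - 109315\right) = \left(242 + \sqrt{65}\right) - -176183 = \left(242 + \sqrt{65}\right) + 176183 = 176425 + \sqrt{65}$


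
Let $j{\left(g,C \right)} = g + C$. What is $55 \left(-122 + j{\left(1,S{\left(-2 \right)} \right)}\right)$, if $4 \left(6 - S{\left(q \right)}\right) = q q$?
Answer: $-6380$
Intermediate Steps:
$S{\left(q \right)} = 6 - \frac{q^{2}}{4}$ ($S{\left(q \right)} = 6 - \frac{q q}{4} = 6 - \frac{q^{2}}{4}$)
$j{\left(g,C \right)} = C + g$
$55 \left(-122 + j{\left(1,S{\left(-2 \right)} \right)}\right) = 55 \left(-122 + \left(\left(6 - \frac{\left(-2\right)^{2}}{4}\right) + 1\right)\right) = 55 \left(-122 + \left(\left(6 - 1\right) + 1\right)\right) = 55 \left(-122 + \left(5 + 1\right)\right) = 55 \left(-122 + 6\right) = 55 \left(-116\right) = -6380$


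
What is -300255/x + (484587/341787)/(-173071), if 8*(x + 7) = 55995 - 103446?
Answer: 47362950951998157/936733807694213 ≈ 50.562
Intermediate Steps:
x = -47507/8 (x = -7 + (55995 - 103446)/8 = -7 + (⅛)*(-47451) = -7 - 47451/8 = -47507/8 ≈ -5938.4)
-300255/x + (484587/341787)/(-173071) = -300255/(-47507/8) + (484587/341787)/(-173071) = -300255*(-8/47507) + (484587*(1/341787))*(-1/173071) = 2402040/47507 + (161529/113929)*(-1/173071) = 2402040/47507 - 161529/19717805959 = 47362950951998157/936733807694213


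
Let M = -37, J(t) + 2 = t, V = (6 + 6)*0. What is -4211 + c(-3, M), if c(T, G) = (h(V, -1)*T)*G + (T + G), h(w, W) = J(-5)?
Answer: -5028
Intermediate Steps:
V = 0 (V = 12*0 = 0)
J(t) = -2 + t
h(w, W) = -7 (h(w, W) = -2 - 5 = -7)
c(T, G) = G + T - 7*G*T (c(T, G) = (-7*T)*G + (T + G) = -7*G*T + (G + T) = G + T - 7*G*T)
-4211 + c(-3, M) = -4211 + (-37 - 3 - 7*(-37)*(-3)) = -4211 + (-37 - 3 - 777) = -4211 - 817 = -5028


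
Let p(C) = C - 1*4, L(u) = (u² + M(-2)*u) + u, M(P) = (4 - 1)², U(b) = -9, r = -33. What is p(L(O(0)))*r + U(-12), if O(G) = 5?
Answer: -2352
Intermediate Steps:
M(P) = 9 (M(P) = 3² = 9)
L(u) = u² + 10*u (L(u) = (u² + 9*u) + u = u² + 10*u)
p(C) = -4 + C (p(C) = C - 4 = -4 + C)
p(L(O(0)))*r + U(-12) = (-4 + 5*(10 + 5))*(-33) - 9 = (-4 + 5*15)*(-33) - 9 = (-4 + 75)*(-33) - 9 = 71*(-33) - 9 = -2343 - 9 = -2352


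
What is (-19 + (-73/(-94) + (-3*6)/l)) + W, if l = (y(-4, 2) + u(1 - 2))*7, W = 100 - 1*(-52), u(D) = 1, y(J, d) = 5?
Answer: 87743/658 ≈ 133.35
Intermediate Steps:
W = 152 (W = 100 + 52 = 152)
l = 42 (l = (5 + 1)*7 = 6*7 = 42)
(-19 + (-73/(-94) + (-3*6)/l)) + W = (-19 + (-73/(-94) - 3*6/42)) + 152 = (-19 + (-73*(-1/94) - 18*1/42)) + 152 = (-19 + (73/94 - 3/7)) + 152 = (-19 + 229/658) + 152 = -12273/658 + 152 = 87743/658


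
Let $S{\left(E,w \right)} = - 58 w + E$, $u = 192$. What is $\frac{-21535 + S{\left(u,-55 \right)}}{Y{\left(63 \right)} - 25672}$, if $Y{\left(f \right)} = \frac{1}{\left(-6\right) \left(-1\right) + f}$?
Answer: $\frac{1252557}{1771367} \approx 0.70711$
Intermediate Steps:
$Y{\left(f \right)} = \frac{1}{6 + f}$
$S{\left(E,w \right)} = E - 58 w$
$\frac{-21535 + S{\left(u,-55 \right)}}{Y{\left(63 \right)} - 25672} = \frac{-21535 + \left(192 - -3190\right)}{\frac{1}{6 + 63} - 25672} = \frac{-21535 + \left(192 + 3190\right)}{\frac{1}{69} - 25672} = \frac{-21535 + 3382}{\frac{1}{69} - 25672} = - \frac{18153}{- \frac{1771367}{69}} = \left(-18153\right) \left(- \frac{69}{1771367}\right) = \frac{1252557}{1771367}$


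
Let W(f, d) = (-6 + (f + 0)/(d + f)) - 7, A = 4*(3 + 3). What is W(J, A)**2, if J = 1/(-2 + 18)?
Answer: 25040016/148225 ≈ 168.93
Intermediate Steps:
J = 1/16 ≈ 0.062500
A = 24 (A = 4*6 = 24)
W(f, d) = -13 + f/(d + f) (W(f, d) = (-6 + f/(d + f)) - 7 = -13 + f/(d + f))
W(J, A)**2 = ((-13*24 - 12*1/16)/(24 + 1/16))**2 = ((-312 - 3/4)/(385/16))**2 = ((16/385)*(-1251/4))**2 = (-5004/385)**2 = 25040016/148225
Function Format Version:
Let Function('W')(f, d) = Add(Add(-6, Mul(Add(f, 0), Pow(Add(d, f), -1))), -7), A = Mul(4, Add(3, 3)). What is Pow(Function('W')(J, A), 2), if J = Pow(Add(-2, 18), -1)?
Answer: Rational(25040016, 148225) ≈ 168.93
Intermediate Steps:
J = Rational(1, 16) (J = Pow(16, -1) = Rational(1, 16) ≈ 0.062500)
A = 24 (A = Mul(4, 6) = 24)
Function('W')(f, d) = Add(-13, Mul(f, Pow(Add(d, f), -1))) (Function('W')(f, d) = Add(Add(-6, Mul(f, Pow(Add(d, f), -1))), -7) = Add(-13, Mul(f, Pow(Add(d, f), -1))))
Pow(Function('W')(J, A), 2) = Pow(Mul(Pow(Add(24, Rational(1, 16)), -1), Add(Mul(-13, 24), Mul(-12, Rational(1, 16)))), 2) = Pow(Mul(Pow(Rational(385, 16), -1), Add(-312, Rational(-3, 4))), 2) = Pow(Mul(Rational(16, 385), Rational(-1251, 4)), 2) = Pow(Rational(-5004, 385), 2) = Rational(25040016, 148225)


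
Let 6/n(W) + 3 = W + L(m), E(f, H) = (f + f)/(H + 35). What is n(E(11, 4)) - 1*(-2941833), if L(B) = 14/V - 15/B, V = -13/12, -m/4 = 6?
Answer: 13523604429/4597 ≈ 2.9418e+6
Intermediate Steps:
m = -24 (m = -4*6 = -24)
V = -13/12 (V = -13*1/12 = -13/12 ≈ -1.0833)
L(B) = -168/13 - 15/B (L(B) = 14/(-13/12) - 15/B = 14*(-12/13) - 15/B = -168/13 - 15/B)
E(f, H) = 2*f/(35 + H) (E(f, H) = (2*f)/(35 + H) = 2*f/(35 + H))
n(W) = 6/(-1591/104 + W) (n(W) = 6/(-3 + (W + (-168/13 - 15/(-24)))) = 6/(-3 + (W + (-168/13 - 15*(-1/24)))) = 6/(-3 + (W + (-168/13 + 5/8))) = 6/(-3 + (W - 1279/104)) = 6/(-3 + (-1279/104 + W)) = 6/(-1591/104 + W))
n(E(11, 4)) - 1*(-2941833) = 624/(-1591 + 104*(2*11/(35 + 4))) - 1*(-2941833) = 624/(-1591 + 104*(2*11/39)) + 2941833 = 624/(-1591 + 104*(2*11*(1/39))) + 2941833 = 624/(-1591 + 104*(22/39)) + 2941833 = 624/(-1591 + 176/3) + 2941833 = 624/(-4597/3) + 2941833 = 624*(-3/4597) + 2941833 = -1872/4597 + 2941833 = 13523604429/4597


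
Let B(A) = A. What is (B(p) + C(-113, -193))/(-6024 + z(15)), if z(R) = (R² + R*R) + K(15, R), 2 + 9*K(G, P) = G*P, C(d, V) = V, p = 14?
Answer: 1611/49943 ≈ 0.032257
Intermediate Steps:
K(G, P) = -2/9 + G*P/9 (K(G, P) = -2/9 + (G*P)/9 = -2/9 + G*P/9)
z(R) = -2/9 + 2*R² + 5*R/3 (z(R) = (R² + R*R) + (-2/9 + (⅑)*15*R) = (R² + R²) + (-2/9 + 5*R/3) = 2*R² + (-2/9 + 5*R/3) = -2/9 + 2*R² + 5*R/3)
(B(p) + C(-113, -193))/(-6024 + z(15)) = (14 - 193)/(-6024 + (-2/9 + 2*15² + (5/3)*15)) = -179/(-6024 + (-2/9 + 2*225 + 25)) = -179/(-6024 + (-2/9 + 450 + 25)) = -179/(-6024 + 4273/9) = -179/(-49943/9) = -179*(-9/49943) = 1611/49943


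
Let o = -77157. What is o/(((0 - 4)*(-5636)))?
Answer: -77157/22544 ≈ -3.4225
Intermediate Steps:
o/(((0 - 4)*(-5636))) = -77157*(-1/(5636*(0 - 4))) = -77157/((-4*(-5636))) = -77157/22544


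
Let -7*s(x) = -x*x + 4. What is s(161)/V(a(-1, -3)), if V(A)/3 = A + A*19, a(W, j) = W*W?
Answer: 8639/140 ≈ 61.707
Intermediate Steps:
a(W, j) = W²
s(x) = -4/7 + x²/7 (s(x) = -(-x*x + 4)/7 = -(-x² + 4)/7 = -(4 - x²)/7 = -4/7 + x²/7)
V(A) = 60*A (V(A) = 3*(A + A*19) = 3*(A + 19*A) = 3*(20*A) = 60*A)
s(161)/V(a(-1, -3)) = (-4/7 + (⅐)*161²)/((60*(-1)²)) = (-4/7 + (⅐)*25921)/((60*1)) = (-4/7 + 3703)/60 = (25917/7)*(1/60) = 8639/140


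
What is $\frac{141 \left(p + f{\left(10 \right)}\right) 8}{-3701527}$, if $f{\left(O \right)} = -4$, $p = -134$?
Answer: $\frac{155664}{3701527} \approx 0.042054$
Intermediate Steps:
$\frac{141 \left(p + f{\left(10 \right)}\right) 8}{-3701527} = \frac{141 \left(-134 - 4\right) 8}{-3701527} = 141 \left(-138\right) 8 \left(- \frac{1}{3701527}\right) = \left(-19458\right) 8 \left(- \frac{1}{3701527}\right) = \left(-155664\right) \left(- \frac{1}{3701527}\right) = \frac{155664}{3701527}$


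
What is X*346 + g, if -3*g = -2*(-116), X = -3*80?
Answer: -249352/3 ≈ -83117.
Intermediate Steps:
X = -240
g = -232/3 (g = -(-2)*(-116)/3 = -1/3*232 = -232/3 ≈ -77.333)
X*346 + g = -240*346 - 232/3 = -83040 - 232/3 = -249352/3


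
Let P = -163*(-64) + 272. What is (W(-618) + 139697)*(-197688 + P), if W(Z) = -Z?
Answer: -26236659960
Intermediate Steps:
P = 10704 (P = 10432 + 272 = 10704)
(W(-618) + 139697)*(-197688 + P) = (-1*(-618) + 139697)*(-197688 + 10704) = (618 + 139697)*(-186984) = 140315*(-186984) = -26236659960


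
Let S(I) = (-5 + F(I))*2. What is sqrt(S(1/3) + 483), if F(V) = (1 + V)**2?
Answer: sqrt(4289)/3 ≈ 21.830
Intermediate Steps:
S(I) = -10 + 2*(1 + I)**2 (S(I) = (-5 + (1 + I)**2)*2 = -10 + 2*(1 + I)**2)
sqrt(S(1/3) + 483) = sqrt((-10 + 2*(1 + 1/3)**2) + 483) = sqrt((-10 + 2*(4/3)**2) + 483) = sqrt((-10 + 2*(16/9)) + 483) = sqrt((-10 + 32/9) + 483) = sqrt(-58/9 + 483) = sqrt(4289/9) = sqrt(4289)/3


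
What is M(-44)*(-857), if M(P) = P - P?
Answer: 0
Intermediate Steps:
M(P) = 0
M(-44)*(-857) = 0*(-857) = 0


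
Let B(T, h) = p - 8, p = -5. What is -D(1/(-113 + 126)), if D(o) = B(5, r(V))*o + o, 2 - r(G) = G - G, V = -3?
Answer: 12/13 ≈ 0.92308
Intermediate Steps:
r(G) = 2 (r(G) = 2 - (G - G) = 2 - 1*0 = 2 + 0 = 2)
B(T, h) = -13 (B(T, h) = -5 - 8 = -13)
D(o) = -12*o (D(o) = -13*o + o = -12*o)
-D(1/(-113 + 126)) = -(-12)/(-113 + 126) = -(-12)/13 = -1*(-12/13) = 12/13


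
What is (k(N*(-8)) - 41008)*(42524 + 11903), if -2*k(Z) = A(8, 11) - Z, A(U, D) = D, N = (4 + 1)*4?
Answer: -4473191849/2 ≈ -2.2366e+9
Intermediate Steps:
N = 20 (N = 5*4 = 20)
k(Z) = -11/2 + Z/2 (k(Z) = -(11 - Z)/2 = -11/2 + Z/2)
(k(N*(-8)) - 41008)*(42524 + 11903) = ((-11/2 + (20*(-8))/2) - 41008)*(42524 + 11903) = ((-11/2 + (½)*(-160)) - 41008)*54427 = ((-11/2 - 80) - 41008)*54427 = (-171/2 - 41008)*54427 = -82187/2*54427 = -4473191849/2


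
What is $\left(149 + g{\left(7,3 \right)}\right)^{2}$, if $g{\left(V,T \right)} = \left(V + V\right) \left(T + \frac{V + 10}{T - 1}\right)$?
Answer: $96100$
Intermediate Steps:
$g{\left(V,T \right)} = 2 V \left(T + \frac{10 + V}{-1 + T}\right)$
$\left(149 + g{\left(7,3 \right)}\right)^{2} = \left(149 + 2 \cdot 7 \frac{1}{-1 + 3} \left(10 + 7 + 3^{2} - 3\right)\right)^{2} = \left(149 + 2 \cdot 7 \cdot \frac{1}{2} \left(10 + 7 + 9 - 3\right)\right)^{2} = \left(149 + 2 \cdot 7 \cdot \frac{1}{2} \cdot 23\right)^{2} = \left(149 + 161\right)^{2} = 310^{2} = 96100$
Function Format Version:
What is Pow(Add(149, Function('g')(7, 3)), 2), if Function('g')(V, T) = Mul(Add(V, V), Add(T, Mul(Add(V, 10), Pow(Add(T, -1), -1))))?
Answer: 96100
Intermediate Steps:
Function('g')(V, T) = Mul(2, V, Add(T, Mul(Pow(Add(-1, T), -1), Add(10, V)))) (Function('g')(V, T) = Mul(Mul(2, V), Add(T, Mul(Add(10, V), Pow(Add(-1, T), -1)))) = Mul(Mul(2, V), Add(T, Mul(Pow(Add(-1, T), -1), Add(10, V)))) = Mul(2, V, Add(T, Mul(Pow(Add(-1, T), -1), Add(10, V)))))
Pow(Add(149, Function('g')(7, 3)), 2) = Pow(Add(149, Mul(2, 7, Pow(Add(-1, 3), -1), Add(10, 7, Pow(3, 2), Mul(-1, 3)))), 2) = Pow(Add(149, Mul(2, 7, Pow(2, -1), Add(10, 7, 9, -3))), 2) = Pow(Add(149, Mul(2, 7, Rational(1, 2), 23)), 2) = Pow(Add(149, 161), 2) = Pow(310, 2) = 96100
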